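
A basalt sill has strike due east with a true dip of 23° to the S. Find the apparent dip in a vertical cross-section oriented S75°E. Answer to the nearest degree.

The strike is due east and the section trends S75°E; the acute angle between them is β = 15°.
tan α = tan 23° × sin 15° = 0.4245 × 0.2588 = 0.1099
α = arctan(0.1099) = 6.27°

6°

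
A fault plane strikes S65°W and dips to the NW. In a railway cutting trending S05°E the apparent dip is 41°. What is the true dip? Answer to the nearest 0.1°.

β = acute angle between strike S65°W and section S05°E = 70°.
tan(true dip) = tan 41° / sin 70° = 0.9251
true dip = arctan 0.9251 = 42.77°

42.8°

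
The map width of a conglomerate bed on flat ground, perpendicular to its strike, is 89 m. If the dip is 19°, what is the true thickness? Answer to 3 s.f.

29.0 m

True thickness t = w · sin(dip) = 89 × sin 19°
t = 89 × 0.3256 = 28.976 m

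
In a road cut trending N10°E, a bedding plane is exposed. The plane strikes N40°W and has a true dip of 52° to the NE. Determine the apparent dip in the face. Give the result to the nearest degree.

44°

The section lies 50° from the strike.
tan(apparent dip) = tan 52° · sin 50° = 0.9805
α = arctan(0.9805) = 44.44°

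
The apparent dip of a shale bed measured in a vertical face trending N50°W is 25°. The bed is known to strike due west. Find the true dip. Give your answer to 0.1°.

36.0°

The section is 40° from the strike.
tan(true dip) = tan 25° / sin 40° = 0.7254
δ = arctan(0.7254) = 35.96°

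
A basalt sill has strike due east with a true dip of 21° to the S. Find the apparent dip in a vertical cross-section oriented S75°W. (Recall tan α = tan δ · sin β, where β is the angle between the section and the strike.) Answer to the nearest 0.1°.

5.7°

Angle between strike (due east) and section (S75°W): β = 15°.
tan(apparent dip) = tan 21° · sin 15° = 0.0994
α = arctan(0.0994) = 5.67°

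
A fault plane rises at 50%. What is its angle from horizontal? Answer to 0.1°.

tan θ = 50/100 = 0.5000
θ = arctan(0.5000) = 26.57°

26.6°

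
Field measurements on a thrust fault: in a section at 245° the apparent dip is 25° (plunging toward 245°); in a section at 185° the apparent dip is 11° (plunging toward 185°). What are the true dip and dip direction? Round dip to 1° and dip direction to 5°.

true dip 25°, dip direction 250°

Represent each trace as a vector plunging at its apparent dip toward its trend (east-north-up frame): v₁ = (-0.821, -0.383, -0.423), v₂ = (-0.086, -0.978, -0.191).
n = v₁ × v₂ = (-0.340, -0.121, 0.770) (taken with n_z > 0).
tan δ = √(n_x²+n_y²)/n_z = 0.361/0.770, so δ = 25.1°.
Dip direction = atan2(-0.340, -0.121) = 250° (azimuth of n's horizontal projection).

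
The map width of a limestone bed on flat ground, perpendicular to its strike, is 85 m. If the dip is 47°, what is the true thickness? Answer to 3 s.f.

62.2 m

True thickness t = w · sin(dip) = 85 × sin 47°
t = 85 × 0.7314 = 62.165 m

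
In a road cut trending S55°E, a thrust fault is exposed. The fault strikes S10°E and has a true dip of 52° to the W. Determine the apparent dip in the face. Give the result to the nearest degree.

42°

The strike is S10°E and the section trends S55°E; the acute angle between them is β = 45°.
tan(apparent dip) = tan 52° · sin 45° = 0.9051
α = arctan(0.9051) = 42.15°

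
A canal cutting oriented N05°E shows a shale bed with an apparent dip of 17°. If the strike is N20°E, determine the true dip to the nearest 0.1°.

49.8°

β = acute angle between strike N20°E and section N05°E = 15°.
tan(true dip) = tan 17° / sin 15° = 1.1813
true dip = arctan 1.1813 = 49.75°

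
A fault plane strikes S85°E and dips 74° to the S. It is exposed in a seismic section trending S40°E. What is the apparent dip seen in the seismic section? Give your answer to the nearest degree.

Angle between strike (S85°E) and section (S40°E): β = 45°.
tan α = tan 74° × sin 45° = 3.4874 × 0.7071 = 2.4660
apparent dip = arctan 2.4660 = 67.93°

68°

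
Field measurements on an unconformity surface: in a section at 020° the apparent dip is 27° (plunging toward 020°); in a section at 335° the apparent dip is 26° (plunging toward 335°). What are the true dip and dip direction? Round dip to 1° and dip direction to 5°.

The two traces are lines in the plane: v₁ = (sin 20°·cos 27°, cos 20°·cos 27°, −sin 27°), v₂ = (sin 335°·cos 26°, cos 335°·cos 26°, −sin 26°).
The plane normal is n = v₁ × v₂ ∝ (0.003, 0.306, 0.566).
tan δ = √(n_x²+n_y²)/n_z = 0.306/0.566, so δ = 28.4°.
Dip direction = atan2(0.003, 0.306) = 1° (azimuth of n's horizontal projection).

true dip 28°, dip direction 000°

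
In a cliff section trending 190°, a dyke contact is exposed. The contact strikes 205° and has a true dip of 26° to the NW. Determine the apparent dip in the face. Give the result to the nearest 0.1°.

7.2°

Angle between strike (205°) and section (190°): β = 15°.
tan(apparent dip) = tan 26° · sin 15° = 0.1262
α = arctan(0.1262) = 7.19°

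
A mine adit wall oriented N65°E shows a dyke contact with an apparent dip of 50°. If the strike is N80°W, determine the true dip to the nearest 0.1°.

64.3°

The section is 35° from the strike.
tan(true dip) = tan 50° / sin 35° = 2.0778
true dip = arctan 2.0778 = 64.30°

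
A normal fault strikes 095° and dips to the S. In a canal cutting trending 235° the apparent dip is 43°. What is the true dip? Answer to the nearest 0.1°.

β = acute angle between strike 095° and section 235° = 40°.
tan(true dip) = tan 43° / sin 40° = 1.4507
δ = arctan(1.4507) = 55.42°

55.4°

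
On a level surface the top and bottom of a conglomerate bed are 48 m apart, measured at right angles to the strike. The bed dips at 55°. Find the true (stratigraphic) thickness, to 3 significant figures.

True thickness t = w · sin(dip) = 48 × sin 55°
t = 48 × 0.8192 = 39.319 m

39.3 m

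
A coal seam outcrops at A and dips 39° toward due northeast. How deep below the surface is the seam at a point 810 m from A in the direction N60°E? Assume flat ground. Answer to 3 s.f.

The hole lies 15° from the dip direction, so the down-dip offset is 810 × cos 15° = 782.40 m.
Depth = down-dip offset × tan(dip) = 782.40 × tan 39° = 782.40 × 0.8098
Depth = 633.57 m

634 m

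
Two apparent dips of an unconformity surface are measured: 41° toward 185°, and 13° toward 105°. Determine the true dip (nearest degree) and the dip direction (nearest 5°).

The two traces are lines in the plane: v₁ = (sin 185°·cos 41°, cos 185°·cos 41°, −sin 41°), v₂ = (sin 105°·cos 13°, cos 105°·cos 13°, −sin 13°).
n = v₁ × v₂ = (0.004, -0.632, 0.724) (taken with n_z > 0).
tan δ = √(n_x²+n_y²)/n_z = 0.632/0.724, so δ = 41.1°.
The horizontal component of n points toward azimuth atan2(n_x, n_y) = 180°, the dip direction.

true dip 41°, dip direction 180°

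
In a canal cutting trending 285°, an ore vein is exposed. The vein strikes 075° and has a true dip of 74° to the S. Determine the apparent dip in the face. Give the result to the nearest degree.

60°

The strike is 075° and the section trends 285°; the acute angle between them is β = 30°.
tan α = tan 74° × sin 30° = 3.4874 × 0.5000 = 1.7437
α = arctan(1.7437) = 60.17°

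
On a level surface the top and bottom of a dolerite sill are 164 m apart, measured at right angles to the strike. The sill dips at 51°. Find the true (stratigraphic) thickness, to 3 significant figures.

127 m

True thickness t = w · sin(dip) = 164 × sin 51°
t = 164 × 0.7771 = 127.452 m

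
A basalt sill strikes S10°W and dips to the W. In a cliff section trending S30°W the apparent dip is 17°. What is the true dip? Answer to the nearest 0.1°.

β = acute angle between strike S10°W and section S30°W = 20°.
tan δ = tan α / sin β = tan 17° / sin 20° = 0.3057 / 0.3420 = 0.8939
true dip = arctan 0.8939 = 41.79°

41.8°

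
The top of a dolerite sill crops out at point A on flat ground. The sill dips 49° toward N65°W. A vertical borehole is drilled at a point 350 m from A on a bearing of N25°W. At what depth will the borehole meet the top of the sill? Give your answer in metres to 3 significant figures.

308 m

The hole lies 40° from the dip direction, so the down-dip offset is 350 × cos 40° = 268.12 m.
Depth = down-dip offset × tan(dip) = 268.12 × tan 49° = 268.12 × 1.1504
Depth = 308.43 m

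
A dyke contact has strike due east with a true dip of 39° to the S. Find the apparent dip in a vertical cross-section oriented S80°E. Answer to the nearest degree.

8°

Angle between strike (due east) and section (S80°E): β = 10°.
tan α = tan 39° × sin 10° = 0.8098 × 0.1736 = 0.1406
apparent dip = arctan 0.1406 = 8.00°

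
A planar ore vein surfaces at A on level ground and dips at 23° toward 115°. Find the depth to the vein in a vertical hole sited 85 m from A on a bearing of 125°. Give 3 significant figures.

35.5 m

The hole lies 10° from the dip direction, so the down-dip offset is 85 × cos 10° = 83.71 m.
Depth = down-dip offset × tan(dip) = 83.71 × tan 23° = 83.71 × 0.4245
Depth = 35.53 m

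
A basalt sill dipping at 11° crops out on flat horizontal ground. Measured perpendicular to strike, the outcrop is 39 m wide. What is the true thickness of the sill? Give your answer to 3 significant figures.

True thickness t = w · sin(dip) = 39 × sin 11°
t = 39 × 0.1908 = 7.442 m

7.44 m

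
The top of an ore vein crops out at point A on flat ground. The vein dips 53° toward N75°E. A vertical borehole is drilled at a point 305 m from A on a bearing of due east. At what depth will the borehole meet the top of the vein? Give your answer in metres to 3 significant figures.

391 m

The hole lies 15° from the dip direction, so the down-dip offset is 305 × cos 15° = 294.61 m.
Depth = down-dip offset × tan(dip) = 294.61 × tan 53° = 294.61 × 1.3270
Depth = 390.96 m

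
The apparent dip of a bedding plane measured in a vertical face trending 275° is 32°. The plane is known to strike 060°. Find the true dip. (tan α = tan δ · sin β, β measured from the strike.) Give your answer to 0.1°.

47.5°

The section is 35° from the strike.
tan δ = tan α / sin β = tan 32° / sin 35° = 0.6249 / 0.5736 = 1.0894
δ = arctan(1.0894) = 47.45°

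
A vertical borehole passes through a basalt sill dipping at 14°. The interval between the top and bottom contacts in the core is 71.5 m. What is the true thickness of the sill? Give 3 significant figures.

69.4 m

True thickness t = h · cos(dip) = 71.5 × cos 14°
t = 71.5 × 0.9703 = 69.376 m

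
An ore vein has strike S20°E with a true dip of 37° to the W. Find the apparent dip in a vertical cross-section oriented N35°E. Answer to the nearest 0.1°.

31.7°

The strike is S20°E and the section trends N35°E; the acute angle between them is β = 55°.
tan(apparent dip) = tan 37° · sin 55° = 0.6173
apparent dip = arctan 0.6173 = 31.69°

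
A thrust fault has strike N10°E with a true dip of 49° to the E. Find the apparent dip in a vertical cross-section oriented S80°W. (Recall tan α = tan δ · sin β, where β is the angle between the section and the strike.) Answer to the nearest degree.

The section lies 70° from the strike.
tan α = tan 49° × sin 70° = 1.1504 × 0.9397 = 1.0810
α = arctan(1.0810) = 47.23°

47°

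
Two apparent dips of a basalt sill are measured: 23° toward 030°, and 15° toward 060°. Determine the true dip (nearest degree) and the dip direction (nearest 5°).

true dip 25°, dip direction 005°

Represent each trace as a vector plunging at its apparent dip toward its trend (east-north-up frame): v₁ = (0.460, 0.797, -0.391), v₂ = (0.837, 0.483, -0.259).
n = v₁ × v₂ = (0.018, 0.208, 0.445) (taken with n_z > 0).
Dip δ = arctan(|n_h|/n_z) = arctan(0.208/0.445) = 25.1°.
Dip direction = atan2(0.018, 0.208) = 5° (azimuth of n's horizontal projection).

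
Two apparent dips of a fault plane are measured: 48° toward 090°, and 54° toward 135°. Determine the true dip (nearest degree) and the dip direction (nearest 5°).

Represent each trace as a vector plunging at its apparent dip toward its trend (east-north-up frame): v₁ = (0.669, 0.000, -0.743), v₂ = (0.416, -0.416, -0.809).
Cross product v₁ × v₂ gives the pole to the plane: n ∝ (0.309, -0.232, 0.278).
True dip = arccos(n_z / |n|) = arccos(0.5840) = 54.3°.
Dip direction = azimuth of (n_x, n_y) = atan2(0.309, -0.232) = 127°.

true dip 54°, dip direction 125°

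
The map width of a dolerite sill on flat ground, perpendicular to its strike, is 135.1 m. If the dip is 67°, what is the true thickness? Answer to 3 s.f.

True thickness t = w · sin(dip) = 135.1 × sin 67°
t = 135.1 × 0.9205 = 124.360 m

124 m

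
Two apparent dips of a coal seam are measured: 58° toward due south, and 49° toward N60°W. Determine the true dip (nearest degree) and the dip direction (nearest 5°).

true dip 70°, dip direction 235°

The two traces are lines in the plane: v₁ = (sin 180°·cos 58°, cos 180°·cos 58°, −sin 58°), v₂ = (sin 300°·cos 49°, cos 300°·cos 49°, −sin 49°).
n = v₁ × v₂ = (-0.678, -0.482, 0.301) (taken with n_z > 0).
Dip δ = arctan(|n_h|/n_z) = arctan(0.832/0.301) = 70.1°.
The horizontal component of n points toward azimuth atan2(n_x, n_y) = 235°, the dip direction.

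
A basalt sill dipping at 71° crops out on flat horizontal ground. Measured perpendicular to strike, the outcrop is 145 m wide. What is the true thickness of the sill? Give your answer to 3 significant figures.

137 m

True thickness t = w · sin(dip) = 145 × sin 71°
t = 145 × 0.9455 = 137.100 m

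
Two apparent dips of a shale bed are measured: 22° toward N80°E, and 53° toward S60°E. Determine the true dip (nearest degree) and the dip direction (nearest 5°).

true dip 59°, dip direction 155°

Each apparent-dip line lies in the plane. As unit vectors (x east, y north, z up), v₁ plunges 22°→N80°E and v₂ plunges 53°→S60°E.
n = v₁ × v₂ = (0.241, -0.534, 0.359) (taken with n_z > 0).
Dip δ = arctan(|n_h|/n_z) = arctan(0.586/0.359) = 58.5°.
Dip direction = azimuth of (n_x, n_y) = atan2(0.241, -0.534) = 156°.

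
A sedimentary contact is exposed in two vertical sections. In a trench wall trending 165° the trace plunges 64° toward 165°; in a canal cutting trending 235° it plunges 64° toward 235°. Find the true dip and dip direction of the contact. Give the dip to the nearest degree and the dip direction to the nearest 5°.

Each apparent-dip line lies in the plane. As unit vectors (x east, y north, z up), v₁ plunges 64°→165° and v₂ plunges 64°→235°.
The plane normal is n = v₁ × v₂ ∝ (-0.155, -0.425, 0.181).
True dip = arccos(n_z / |n|) = arccos(0.3710) = 68.2°.
Dip direction = azimuth of (n_x, n_y) = atan2(-0.155, -0.425) = 200°.

true dip 68°, dip direction 200°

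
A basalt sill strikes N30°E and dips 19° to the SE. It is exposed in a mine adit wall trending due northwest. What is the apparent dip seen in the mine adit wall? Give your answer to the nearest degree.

18°

The strike is N30°E and the section trends due northwest; the acute angle between them is β = 75°.
tan(apparent dip) = tan 19° · sin 75° = 0.3326
α = arctan(0.3326) = 18.40°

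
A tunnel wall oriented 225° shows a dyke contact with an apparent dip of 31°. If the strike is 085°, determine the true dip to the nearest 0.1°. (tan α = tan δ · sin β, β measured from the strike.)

43.1°

The section is 40° from the strike.
tan δ = tan α / sin β = tan 31° / sin 40° = 0.6009 / 0.6428 = 0.9348
δ = arctan(0.9348) = 43.07°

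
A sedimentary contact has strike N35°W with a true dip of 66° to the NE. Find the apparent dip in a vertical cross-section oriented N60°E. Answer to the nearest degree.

66°

Angle between strike (N35°W) and section (N60°E): β = 85°.
tan α = tan 66° × sin 85° = 2.2460 × 0.9962 = 2.2375
α = arctan(2.2375) = 65.92°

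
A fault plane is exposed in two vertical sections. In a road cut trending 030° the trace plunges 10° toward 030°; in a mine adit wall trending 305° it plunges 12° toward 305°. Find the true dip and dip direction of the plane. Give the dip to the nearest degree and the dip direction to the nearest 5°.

true dip 15°, dip direction 340°

The two traces are lines in the plane: v₁ = (sin 30°·cos 10°, cos 30°·cos 10°, −sin 10°), v₂ = (sin 305°·cos 12°, cos 305°·cos 12°, −sin 12°).
Cross product v₁ × v₂ gives the pole to the plane: n ∝ (-0.080, 0.242, 0.960).
Dip δ = arctan(|n_h|/n_z) = arctan(0.254/0.960) = 14.8°.
Dip direction = atan2(-0.080, 0.242) = 342° (azimuth of n's horizontal projection).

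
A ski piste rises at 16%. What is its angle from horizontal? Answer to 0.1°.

tan θ = 16/100 = 0.1600
θ = arctan(0.1600) = 9.09°

9.1°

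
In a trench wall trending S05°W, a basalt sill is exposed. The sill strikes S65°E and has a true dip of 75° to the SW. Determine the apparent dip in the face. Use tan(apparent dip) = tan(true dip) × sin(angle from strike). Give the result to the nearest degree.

The strike is S65°E and the section trends S05°W; the acute angle between them is β = 70°.
tan(apparent dip) = tan 75° · sin 70° = 3.5070
apparent dip = arctan 3.5070 = 74.08°

74°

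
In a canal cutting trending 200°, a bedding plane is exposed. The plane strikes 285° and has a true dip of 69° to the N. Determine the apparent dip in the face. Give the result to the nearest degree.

Angle between strike (285°) and section (200°): β = 85°.
tan(apparent dip) = tan 69° · sin 85° = 2.5952
α = arctan(2.5952) = 68.93°

69°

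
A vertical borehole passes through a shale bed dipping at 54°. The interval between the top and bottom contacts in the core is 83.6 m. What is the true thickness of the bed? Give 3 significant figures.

49.1 m

True thickness t = h · cos(dip) = 83.6 × cos 54°
t = 83.6 × 0.5878 = 49.139 m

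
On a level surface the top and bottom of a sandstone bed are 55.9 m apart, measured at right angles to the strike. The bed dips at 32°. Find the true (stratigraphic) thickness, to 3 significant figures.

29.6 m

True thickness t = w · sin(dip) = 55.9 × sin 32°
t = 55.9 × 0.5299 = 29.622 m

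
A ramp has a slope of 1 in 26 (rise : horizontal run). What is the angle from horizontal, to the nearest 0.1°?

tan θ = 1/26 = 0.0385
θ = arctan(0.0385) = 2.20°

2.2°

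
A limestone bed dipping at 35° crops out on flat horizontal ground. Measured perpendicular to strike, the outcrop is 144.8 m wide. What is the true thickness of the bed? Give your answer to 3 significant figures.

83.1 m

True thickness t = w · sin(dip) = 144.8 × sin 35°
t = 144.8 × 0.5736 = 83.054 m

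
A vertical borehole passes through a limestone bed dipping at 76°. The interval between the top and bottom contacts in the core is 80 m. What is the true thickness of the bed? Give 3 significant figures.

True thickness t = h · cos(dip) = 80 × cos 76°
t = 80 × 0.2419 = 19.354 m

19.4 m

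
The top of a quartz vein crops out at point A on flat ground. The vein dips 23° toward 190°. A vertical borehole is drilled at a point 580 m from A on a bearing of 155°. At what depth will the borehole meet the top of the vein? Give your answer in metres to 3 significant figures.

The hole lies 35° from the dip direction, so the down-dip offset is 580 × cos 35° = 475.11 m.
Depth = down-dip offset × tan(dip) = 475.11 × tan 23° = 475.11 × 0.4245
Depth = 201.67 m

202 m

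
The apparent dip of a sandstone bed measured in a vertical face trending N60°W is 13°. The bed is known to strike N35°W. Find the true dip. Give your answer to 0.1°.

28.6°

The section is 25° from the strike.
tan δ = tan α / sin β = tan 13° / sin 25° = 0.2309 / 0.4226 = 0.5463
δ = arctan(0.5463) = 28.65°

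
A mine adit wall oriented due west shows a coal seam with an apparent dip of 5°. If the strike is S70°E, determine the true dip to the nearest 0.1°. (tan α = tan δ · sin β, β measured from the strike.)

β = acute angle between strike S70°E and section due west = 20°.
tan(true dip) = tan 5° / sin 20° = 0.2558
true dip = arctan 0.2558 = 14.35°

14.3°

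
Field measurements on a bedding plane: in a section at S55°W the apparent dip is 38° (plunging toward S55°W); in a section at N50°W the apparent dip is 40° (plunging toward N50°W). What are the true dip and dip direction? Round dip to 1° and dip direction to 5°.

true dip 46°, dip direction 275°

Each apparent-dip line lies in the plane. As unit vectors (x east, y north, z up), v₁ plunges 38°→S55°W and v₂ plunges 40°→N50°W.
Cross product v₁ × v₂ gives the pole to the plane: n ∝ (-0.594, 0.054, 0.583).
Dip δ = arctan(|n_h|/n_z) = arctan(0.596/0.583) = 45.6°.
The horizontal component of n points toward azimuth atan2(n_x, n_y) = 275°, the dip direction.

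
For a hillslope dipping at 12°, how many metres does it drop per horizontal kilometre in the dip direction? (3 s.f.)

drop per km = 1000 × tan 12° = 1000 × 0.2126

213 m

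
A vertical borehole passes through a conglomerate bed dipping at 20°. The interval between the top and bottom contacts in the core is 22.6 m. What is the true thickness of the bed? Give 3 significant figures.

True thickness t = h · cos(dip) = 22.6 × cos 20°
t = 22.6 × 0.9397 = 21.237 m

21.2 m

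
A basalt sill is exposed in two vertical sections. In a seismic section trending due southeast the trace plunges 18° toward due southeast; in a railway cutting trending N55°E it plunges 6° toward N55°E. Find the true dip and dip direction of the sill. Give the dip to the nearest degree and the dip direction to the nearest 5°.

The two traces are lines in the plane: v₁ = (sin 135°·cos 18°, cos 135°·cos 18°, −sin 18°), v₂ = (sin 55°·cos 6°, cos 55°·cos 6°, −sin 6°).
The plane normal is n = v₁ × v₂ ∝ (0.247, -0.181, 0.931).
True dip = arccos(n_z / |n|) = arccos(0.9500) = 18.2°.
Dip direction = atan2(0.247, -0.181) = 126° (azimuth of n's horizontal projection).

true dip 18°, dip direction 125°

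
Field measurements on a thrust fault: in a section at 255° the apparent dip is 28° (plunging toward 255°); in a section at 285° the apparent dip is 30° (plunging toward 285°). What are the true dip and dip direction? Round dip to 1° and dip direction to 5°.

true dip 30°, dip direction 280°

Each apparent-dip line lies in the plane. As unit vectors (x east, y north, z up), v₁ plunges 28°→255° and v₂ plunges 30°→285°.
Cross product v₁ × v₂ gives the pole to the plane: n ∝ (-0.219, 0.034, 0.382).
tan δ = √(n_x²+n_y²)/n_z = 0.222/0.382, so δ = 30.1°.
Dip direction = azimuth of (n_x, n_y) = atan2(-0.219, 0.034) = 279°.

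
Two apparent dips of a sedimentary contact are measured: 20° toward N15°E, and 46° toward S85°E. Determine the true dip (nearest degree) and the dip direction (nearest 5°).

true dip 46°, dip direction 085°

Each apparent-dip line lies in the plane. As unit vectors (x east, y north, z up), v₁ plunges 20°→N15°E and v₂ plunges 46°→S85°E.
Cross product v₁ × v₂ gives the pole to the plane: n ∝ (0.674, 0.062, 0.643).
Dip δ = arctan(|n_h|/n_z) = arctan(0.676/0.643) = 46.5°.
Dip direction = azimuth of (n_x, n_y) = atan2(0.674, 0.062) = 85°.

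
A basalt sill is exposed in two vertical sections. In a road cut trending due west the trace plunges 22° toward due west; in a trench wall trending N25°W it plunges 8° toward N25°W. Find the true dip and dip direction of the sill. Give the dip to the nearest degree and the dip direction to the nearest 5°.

Represent each trace as a vector plunging at its apparent dip toward its trend (east-north-up frame): v₁ = (-0.927, -0.000, -0.375), v₂ = (-0.419, 0.897, -0.139).
n = v₁ × v₂ = (-0.336, -0.028, 0.832) (taken with n_z > 0).
True dip = arccos(n_z / |n|) = arccos(0.9267) = 22.1°.
Dip direction = azimuth of (n_x, n_y) = atan2(-0.336, -0.028) = 265°.

true dip 22°, dip direction 265°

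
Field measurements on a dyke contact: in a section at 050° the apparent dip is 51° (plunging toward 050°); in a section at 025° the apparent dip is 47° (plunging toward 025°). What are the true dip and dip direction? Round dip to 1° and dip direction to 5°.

Represent each trace as a vector plunging at its apparent dip toward its trend (east-north-up frame): v₁ = (0.482, 0.405, -0.777), v₂ = (0.288, 0.618, -0.731).
The plane normal is n = v₁ × v₂ ∝ (0.185, 0.129, 0.181).
True dip = arccos(n_z / |n|) = arccos(0.6278) = 51.1°.
Dip direction = azimuth of (n_x, n_y) = atan2(0.185, 0.129) = 55°.

true dip 51°, dip direction 055°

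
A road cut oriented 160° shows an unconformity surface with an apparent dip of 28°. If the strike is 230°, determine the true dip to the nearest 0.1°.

The section is 70° from the strike.
tan δ = tan α / sin β = tan 28° / sin 70° = 0.5317 / 0.9397 = 0.5658
true dip = arctan 0.5658 = 29.50°

29.5°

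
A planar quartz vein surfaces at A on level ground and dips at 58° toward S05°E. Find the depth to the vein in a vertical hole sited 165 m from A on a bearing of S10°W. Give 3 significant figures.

The hole lies 15° from the dip direction, so the down-dip offset is 165 × cos 15° = 159.38 m.
Depth = down-dip offset × tan(dip) = 159.38 × tan 58° = 159.38 × 1.6003
Depth = 255.06 m

255 m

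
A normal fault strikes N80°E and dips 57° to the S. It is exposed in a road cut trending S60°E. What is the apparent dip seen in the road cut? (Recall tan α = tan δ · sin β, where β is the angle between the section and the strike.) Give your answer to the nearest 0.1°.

44.7°

The section lies 40° from the strike.
tan α = tan 57° × sin 40° = 1.5399 × 0.6428 = 0.9898
α = arctan(0.9898) = 44.71°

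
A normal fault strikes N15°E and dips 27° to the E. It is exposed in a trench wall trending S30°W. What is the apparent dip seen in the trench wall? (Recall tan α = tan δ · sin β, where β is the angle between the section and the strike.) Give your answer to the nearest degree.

The strike is N15°E and the section trends S30°W; the acute angle between them is β = 15°.
tan α = tan 27° × sin 15° = 0.5095 × 0.2588 = 0.1319
apparent dip = arctan 0.1319 = 7.51°

8°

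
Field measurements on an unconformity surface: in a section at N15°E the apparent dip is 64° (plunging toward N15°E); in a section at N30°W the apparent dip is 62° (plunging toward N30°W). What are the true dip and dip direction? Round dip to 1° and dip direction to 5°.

Represent each trace as a vector plunging at its apparent dip toward its trend (east-north-up frame): v₁ = (0.113, 0.423, -0.899), v₂ = (-0.235, 0.407, -0.883).
The plane normal is n = v₁ × v₂ ∝ (-0.008, 0.311, 0.146).
True dip = arccos(n_z / |n|) = arccos(0.4235) = 64.9°.
Dip direction = azimuth of (n_x, n_y) = atan2(-0.008, 0.311) = 358°.

true dip 65°, dip direction 000°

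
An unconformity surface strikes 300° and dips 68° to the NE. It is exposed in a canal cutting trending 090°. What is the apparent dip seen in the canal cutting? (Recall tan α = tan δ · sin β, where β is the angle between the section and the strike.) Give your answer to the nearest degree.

The strike is 300° and the section trends 090°; the acute angle between them is β = 30°.
tan(apparent dip) = tan 68° · sin 30° = 1.2375
α = arctan(1.2375) = 51.06°

51°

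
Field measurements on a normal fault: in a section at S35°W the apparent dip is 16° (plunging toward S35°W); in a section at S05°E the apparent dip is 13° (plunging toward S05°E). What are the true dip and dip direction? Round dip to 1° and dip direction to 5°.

Each apparent-dip line lies in the plane. As unit vectors (x east, y north, z up), v₁ plunges 16°→S35°W and v₂ plunges 13°→S05°E.
Cross product v₁ × v₂ gives the pole to the plane: n ∝ (-0.090, -0.147, 0.602).
Dip δ = arctan(|n_h|/n_z) = arctan(0.173/0.602) = 16.0°.
The horizontal component of n points toward azimuth atan2(n_x, n_y) = 212°, the dip direction.

true dip 16°, dip direction 210°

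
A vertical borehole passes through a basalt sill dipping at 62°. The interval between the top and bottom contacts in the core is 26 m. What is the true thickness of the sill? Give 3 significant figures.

True thickness t = h · cos(dip) = 26 × cos 62°
t = 26 × 0.4695 = 12.206 m

12.2 m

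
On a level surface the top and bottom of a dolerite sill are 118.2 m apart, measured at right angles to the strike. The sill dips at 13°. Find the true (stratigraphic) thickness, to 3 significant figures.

26.6 m

True thickness t = w · sin(dip) = 118.2 × sin 13°
t = 118.2 × 0.2250 = 26.589 m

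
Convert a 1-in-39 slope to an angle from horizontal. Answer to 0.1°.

tan θ = 1/39 = 0.0256
θ = arctan(0.0256) = 1.47°

1.5°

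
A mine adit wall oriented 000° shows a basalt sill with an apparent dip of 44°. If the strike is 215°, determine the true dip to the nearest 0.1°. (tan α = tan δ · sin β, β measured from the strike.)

59.3°

The section is 35° from the strike.
tan(true dip) = tan 44° / sin 35° = 1.6836
true dip = arctan 1.6836 = 59.29°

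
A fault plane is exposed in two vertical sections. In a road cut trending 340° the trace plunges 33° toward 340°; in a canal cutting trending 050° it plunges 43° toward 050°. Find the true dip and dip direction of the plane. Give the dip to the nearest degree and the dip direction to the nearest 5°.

The two traces are lines in the plane: v₁ = (sin 340°·cos 33°, cos 340°·cos 33°, −sin 33°), v₂ = (sin 50°·cos 43°, cos 50°·cos 43°, −sin 43°).
The plane normal is n = v₁ × v₂ ∝ (0.281, 0.501, 0.576).
tan δ = √(n_x²+n_y²)/n_z = 0.574/0.576, so δ = 44.9°.
The horizontal component of n points toward azimuth atan2(n_x, n_y) = 29°, the dip direction.

true dip 45°, dip direction 030°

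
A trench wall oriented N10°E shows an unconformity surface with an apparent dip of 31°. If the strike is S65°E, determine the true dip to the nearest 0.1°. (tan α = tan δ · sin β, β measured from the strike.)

The section is 75° from the strike.
tan δ = tan α / sin β = tan 31° / sin 75° = 0.6009 / 0.9659 = 0.6221
true dip = arctan 0.6221 = 31.88°

31.9°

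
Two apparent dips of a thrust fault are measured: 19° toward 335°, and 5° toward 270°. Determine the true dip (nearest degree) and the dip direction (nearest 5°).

The two traces are lines in the plane: v₁ = (sin 335°·cos 19°, cos 335°·cos 19°, −sin 19°), v₂ = (sin 270°·cos 5°, cos 270°·cos 5°, −sin 5°).
The plane normal is n = v₁ × v₂ ∝ (-0.075, 0.290, 0.854).
Dip δ = arctan(|n_h|/n_z) = arctan(0.299/0.854) = 19.3°.
The horizontal component of n points toward azimuth atan2(n_x, n_y) = 346°, the dip direction.

true dip 19°, dip direction 345°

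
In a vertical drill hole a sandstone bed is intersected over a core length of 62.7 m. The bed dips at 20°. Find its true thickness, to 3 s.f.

True thickness t = h · cos(dip) = 62.7 × cos 20°
t = 62.7 × 0.9397 = 58.919 m

58.9 m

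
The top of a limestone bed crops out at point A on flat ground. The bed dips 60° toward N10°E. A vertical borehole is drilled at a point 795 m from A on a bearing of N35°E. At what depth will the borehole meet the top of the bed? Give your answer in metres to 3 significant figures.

1250 m

The hole lies 25° from the dip direction, so the down-dip offset is 795 × cos 25° = 720.51 m.
Depth = down-dip offset × tan(dip) = 720.51 × tan 60° = 720.51 × 1.7321
Depth = 1247.97 m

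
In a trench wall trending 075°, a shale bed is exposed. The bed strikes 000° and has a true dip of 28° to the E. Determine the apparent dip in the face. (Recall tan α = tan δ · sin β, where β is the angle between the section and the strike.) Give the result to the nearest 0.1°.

Angle between strike (000°) and section (075°): β = 75°.
tan α = tan 28° × sin 75° = 0.5317 × 0.9659 = 0.5136
apparent dip = arctan 0.5136 = 27.18°

27.2°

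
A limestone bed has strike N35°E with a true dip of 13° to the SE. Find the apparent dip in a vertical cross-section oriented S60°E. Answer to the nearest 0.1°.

13.0°

Angle between strike (N35°E) and section (S60°E): β = 85°.
tan α = tan 13° × sin 85° = 0.2309 × 0.9962 = 0.2300
apparent dip = arctan 0.2300 = 12.95°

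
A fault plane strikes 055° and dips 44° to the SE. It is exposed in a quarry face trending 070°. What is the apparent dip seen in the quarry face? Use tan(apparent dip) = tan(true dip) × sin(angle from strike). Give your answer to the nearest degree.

Angle between strike (055°) and section (070°): β = 15°.
tan α = tan 44° × sin 15° = 0.9657 × 0.2588 = 0.2499
apparent dip = arctan 0.2499 = 14.03°

14°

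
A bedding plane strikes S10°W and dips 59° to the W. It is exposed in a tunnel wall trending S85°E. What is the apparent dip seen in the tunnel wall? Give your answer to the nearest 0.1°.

The strike is S10°W and the section trends S85°E; the acute angle between them is β = 85°.
tan α = tan 59° × sin 85° = 1.6643 × 0.9962 = 1.6579
apparent dip = arctan 1.6579 = 58.90°

58.9°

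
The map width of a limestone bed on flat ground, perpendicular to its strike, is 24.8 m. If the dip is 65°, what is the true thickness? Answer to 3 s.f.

22.5 m

True thickness t = w · sin(dip) = 24.8 × sin 65°
t = 24.8 × 0.9063 = 22.476 m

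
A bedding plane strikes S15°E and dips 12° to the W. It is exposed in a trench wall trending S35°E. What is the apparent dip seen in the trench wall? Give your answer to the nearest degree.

4°

Angle between strike (S15°E) and section (S35°E): β = 20°.
tan(apparent dip) = tan 12° · sin 20° = 0.0727
α = arctan(0.0727) = 4.16°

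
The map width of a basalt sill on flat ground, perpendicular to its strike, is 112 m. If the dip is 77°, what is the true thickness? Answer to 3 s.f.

109 m

True thickness t = w · sin(dip) = 112 × sin 77°
t = 112 × 0.9744 = 109.129 m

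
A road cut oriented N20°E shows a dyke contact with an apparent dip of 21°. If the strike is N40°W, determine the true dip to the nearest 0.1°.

23.9°

β = acute angle between strike N40°W and section N20°E = 60°.
tan(true dip) = tan 21° / sin 60° = 0.4432
δ = arctan(0.4432) = 23.91°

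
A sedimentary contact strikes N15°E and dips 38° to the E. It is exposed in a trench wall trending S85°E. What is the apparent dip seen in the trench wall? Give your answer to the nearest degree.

The strike is N15°E and the section trends S85°E; the acute angle between them is β = 80°.
tan(apparent dip) = tan 38° · sin 80° = 0.7694
apparent dip = arctan 0.7694 = 37.58°

38°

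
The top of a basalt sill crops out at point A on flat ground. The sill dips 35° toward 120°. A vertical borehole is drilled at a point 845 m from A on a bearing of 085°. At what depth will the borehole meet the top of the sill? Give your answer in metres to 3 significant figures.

The hole lies 35° from the dip direction, so the down-dip offset is 845 × cos 35° = 692.18 m.
Depth = down-dip offset × tan(dip) = 692.18 × tan 35° = 692.18 × 0.7002
Depth = 484.67 m

485 m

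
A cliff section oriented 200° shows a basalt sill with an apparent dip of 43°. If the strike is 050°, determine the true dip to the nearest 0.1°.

The section is 30° from the strike.
tan δ = tan α / sin β = tan 43° / sin 30° = 0.9325 / 0.5000 = 1.8650
δ = arctan(1.8650) = 61.80°

61.8°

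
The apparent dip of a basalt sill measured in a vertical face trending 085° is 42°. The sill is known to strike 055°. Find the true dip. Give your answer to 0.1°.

β = acute angle between strike 055° and section 085° = 30°.
tan(true dip) = tan 42° / sin 30° = 1.8008
δ = arctan(1.8008) = 60.96°

61.0°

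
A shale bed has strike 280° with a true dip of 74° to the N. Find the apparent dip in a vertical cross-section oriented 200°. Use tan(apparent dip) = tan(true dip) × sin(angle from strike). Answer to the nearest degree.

The strike is 280° and the section trends 200°; the acute angle between them is β = 80°.
tan(apparent dip) = tan 74° · sin 80° = 3.4344
apparent dip = arctan 3.4344 = 73.77°

74°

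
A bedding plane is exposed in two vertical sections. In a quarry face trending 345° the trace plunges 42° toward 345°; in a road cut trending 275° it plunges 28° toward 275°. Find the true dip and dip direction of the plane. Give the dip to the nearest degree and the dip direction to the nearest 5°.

Represent each trace as a vector plunging at its apparent dip toward its trend (east-north-up frame): v₁ = (-0.192, 0.718, -0.669), v₂ = (-0.880, 0.077, -0.469).
Cross product v₁ × v₂ gives the pole to the plane: n ∝ (-0.286, 0.498, 0.617).
Dip δ = arctan(|n_h|/n_z) = arctan(0.574/0.617) = 43.0°.
The horizontal component of n points toward azimuth atan2(n_x, n_y) = 330°, the dip direction.

true dip 43°, dip direction 330°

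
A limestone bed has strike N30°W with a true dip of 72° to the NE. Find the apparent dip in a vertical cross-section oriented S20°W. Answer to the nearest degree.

The section lies 50° from the strike.
tan α = tan 72° × sin 50° = 3.0777 × 0.7660 = 2.3576
apparent dip = arctan 2.3576 = 67.02°

67°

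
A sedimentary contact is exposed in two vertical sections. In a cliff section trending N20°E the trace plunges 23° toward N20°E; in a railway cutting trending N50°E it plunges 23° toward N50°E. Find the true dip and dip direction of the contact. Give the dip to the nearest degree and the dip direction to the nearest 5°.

true dip 24°, dip direction 035°

The two traces are lines in the plane: v₁ = (sin 20°·cos 23°, cos 20°·cos 23°, −sin 23°), v₂ = (sin 50°·cos 23°, cos 50°·cos 23°, −sin 23°).
The plane normal is n = v₁ × v₂ ∝ (0.107, 0.153, 0.424).
tan δ = √(n_x²+n_y²)/n_z = 0.186/0.424, so δ = 23.7°.
Dip direction = azimuth of (n_x, n_y) = atan2(0.107, 0.153) = 35°.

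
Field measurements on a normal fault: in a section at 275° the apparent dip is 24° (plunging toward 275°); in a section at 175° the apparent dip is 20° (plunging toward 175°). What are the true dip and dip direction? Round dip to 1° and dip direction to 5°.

true dip 32°, dip direction 230°

Each apparent-dip line lies in the plane. As unit vectors (x east, y north, z up), v₁ plunges 24°→275° and v₂ plunges 20°→175°.
The plane normal is n = v₁ × v₂ ∝ (-0.408, -0.345, 0.845).
tan δ = √(n_x²+n_y²)/n_z = 0.534/0.845, so δ = 32.3°.
The horizontal component of n points toward azimuth atan2(n_x, n_y) = 230°, the dip direction.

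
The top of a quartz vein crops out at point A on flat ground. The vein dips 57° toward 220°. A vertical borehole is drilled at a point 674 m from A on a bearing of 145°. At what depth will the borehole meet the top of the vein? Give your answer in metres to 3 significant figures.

The hole lies 75° from the dip direction, so the down-dip offset is 674 × cos 75° = 174.44 m.
Depth = down-dip offset × tan(dip) = 174.44 × tan 57° = 174.44 × 1.5399
Depth = 268.62 m

269 m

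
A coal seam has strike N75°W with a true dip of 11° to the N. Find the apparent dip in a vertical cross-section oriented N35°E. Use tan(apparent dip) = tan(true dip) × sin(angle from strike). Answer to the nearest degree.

10°

The section lies 70° from the strike.
tan(apparent dip) = tan 11° · sin 70° = 0.1827
α = arctan(0.1827) = 10.35°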